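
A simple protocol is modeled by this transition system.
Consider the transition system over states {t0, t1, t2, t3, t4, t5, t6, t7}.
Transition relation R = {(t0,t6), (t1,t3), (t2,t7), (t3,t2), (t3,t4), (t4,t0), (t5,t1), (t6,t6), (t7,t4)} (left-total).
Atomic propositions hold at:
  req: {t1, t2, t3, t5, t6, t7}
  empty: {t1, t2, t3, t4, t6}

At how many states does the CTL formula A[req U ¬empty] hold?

Sat(¬empty) = {t0, t5, t7}
A[req U ¬empty]: least fixpoint, start Z0 = Sat(¬empty) = {t0, t5, t7}, add states in Sat(req) with every successor in Z. Z1 = {t0, t2, t5, t7}; fixed.
Sat(A[req U ¬empty]) = {t0, t2, t5, t7}
|Sat(A[req U ¬empty])| = |{t0, t2, t5, t7}| = 4.

4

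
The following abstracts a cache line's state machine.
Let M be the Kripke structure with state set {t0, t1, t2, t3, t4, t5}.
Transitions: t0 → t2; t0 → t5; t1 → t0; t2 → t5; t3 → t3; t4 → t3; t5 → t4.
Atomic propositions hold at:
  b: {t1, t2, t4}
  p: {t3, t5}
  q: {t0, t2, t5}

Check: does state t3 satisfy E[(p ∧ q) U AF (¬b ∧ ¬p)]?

No

Sat(p ∧ q) = {t5}
Sat(¬b) = {t0, t3, t5}
Sat(¬p) = {t0, t1, t2, t4}
Sat(¬b ∧ ¬p) = {t0}
AF (¬b ∧ ¬p): least fixpoint, start Z0 = {t0}, add states with every successor in Z. Z1 = {t0, t1}; fixed.
Sat(AF (¬b ∧ ¬p)) = {t0, t1}
E[(p ∧ q) U AF (¬b ∧ ¬p)]: least fixpoint, start Z0 = Sat(AF (¬b ∧ ¬p)) = {t0, t1}, add states in Sat(p ∧ q) with some successor in Z. Already a fixed point.
Sat(E[(p ∧ q) U AF (¬b ∧ ¬p)]) = {t0, t1}
t3 ∉ Sat(E[(p ∧ q) U AF (¬b ∧ ¬p)]) = {t0, t1}, so the formula does not hold at t3.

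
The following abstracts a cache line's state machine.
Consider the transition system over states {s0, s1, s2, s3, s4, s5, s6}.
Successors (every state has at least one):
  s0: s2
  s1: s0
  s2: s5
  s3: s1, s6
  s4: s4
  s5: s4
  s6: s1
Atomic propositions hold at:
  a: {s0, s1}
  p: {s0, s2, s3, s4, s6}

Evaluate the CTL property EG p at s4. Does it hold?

EG p: greatest fixpoint, start Z0 = {s0, s2, s3, s4, s6}, keep only states in Sat with some successor in Z. Z1 = {s0, s3, s4}; Z2 = {s4}; fixed.
Sat(EG p) = {s4}
s4 ∈ Sat(EG p) = {s4}, so the formula holds at s4.

Yes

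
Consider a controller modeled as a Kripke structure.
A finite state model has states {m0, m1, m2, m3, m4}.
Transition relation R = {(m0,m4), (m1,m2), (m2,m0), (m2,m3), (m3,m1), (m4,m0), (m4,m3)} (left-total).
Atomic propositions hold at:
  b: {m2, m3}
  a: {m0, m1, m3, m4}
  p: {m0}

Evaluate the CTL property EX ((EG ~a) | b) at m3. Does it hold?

Sat(~a) = {m2}
EG ~a: greatest fixpoint, start Z0 = {m2}, keep only states in Sat with some successor in Z. Z1 = ∅; fixed.
Sat(EG ~a) = ∅
Sat((EG ~a) | b) = {m2, m3}
Sat(EX ((EG ~a) | b)) = {s : some successor in {m2, m3}} = {m1, m2, m4}
m3 ∉ Sat(EX ((EG ~a) | b)) = {m1, m2, m4}, so the formula does not hold at m3.

No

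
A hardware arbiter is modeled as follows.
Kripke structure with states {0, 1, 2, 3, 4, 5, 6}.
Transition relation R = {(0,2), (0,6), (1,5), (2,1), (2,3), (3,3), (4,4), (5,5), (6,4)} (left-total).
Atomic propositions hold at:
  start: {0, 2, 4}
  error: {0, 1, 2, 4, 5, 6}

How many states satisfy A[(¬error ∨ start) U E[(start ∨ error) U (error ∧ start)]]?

Sat(¬error) = {3}
Sat(¬error ∨ start) = {0, 2, 3, 4}
Sat(start ∨ error) = {0, 1, 2, 4, 5, 6}
Sat(error ∧ start) = {0, 2, 4}
E[(start ∨ error) U (error ∧ start)]: least fixpoint, start Z0 = Sat((error ∧ start)) = {0, 2, 4}, add states in Sat(start ∨ error) with some successor in Z. Z1 = {0, 2, 4, 6}; fixed.
Sat(E[(start ∨ error) U (error ∧ start)]) = {0, 2, 4, 6}
A[(¬error ∨ start) U E[(start ∨ error) U (error ∧ start)]]: least fixpoint, start Z0 = Sat(E[(start ∨ error) U (error ∧ start)]) = {0, 2, 4, 6}, add states in Sat(¬error ∨ start) with every successor in Z. Already a fixed point.
Sat(A[(¬error ∨ start) U E[(start ∨ error) U (error ∧ start)]]) = {0, 2, 4, 6}
|Sat(A[(¬error ∨ start) U E[(start ∨ error) U (error ∧ start)]])| = |{0, 2, 4, 6}| = 4.

4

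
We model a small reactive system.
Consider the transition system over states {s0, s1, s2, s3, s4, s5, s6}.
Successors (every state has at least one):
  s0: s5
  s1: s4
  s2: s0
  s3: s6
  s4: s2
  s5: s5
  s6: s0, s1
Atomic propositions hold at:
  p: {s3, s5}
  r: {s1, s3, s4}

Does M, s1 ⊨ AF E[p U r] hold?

E[p U r]: least fixpoint, start Z0 = Sat(r) = {s1, s3, s4}, add states in Sat(p) with some successor in Z. Already a fixed point.
Sat(E[p U r]) = {s1, s3, s4}
AF E[p U r]: least fixpoint, start Z0 = {s1, s3, s4}, add states with every successor in Z. Already a fixed point.
Sat(AF E[p U r]) = {s1, s3, s4}
s1 ∈ Sat(AF E[p U r]) = {s1, s3, s4}, so the formula holds at s1.

Yes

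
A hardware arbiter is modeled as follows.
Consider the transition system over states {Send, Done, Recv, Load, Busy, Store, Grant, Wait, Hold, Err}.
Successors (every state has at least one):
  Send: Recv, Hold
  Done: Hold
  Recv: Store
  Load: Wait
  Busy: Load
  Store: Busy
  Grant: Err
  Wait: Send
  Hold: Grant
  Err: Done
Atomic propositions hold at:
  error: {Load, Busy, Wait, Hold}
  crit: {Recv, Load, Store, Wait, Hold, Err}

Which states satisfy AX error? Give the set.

Sat(AX error) = {s : every successor in {Load, Busy, Wait, Hold}} = {Done, Load, Busy, Store}

{Done, Load, Busy, Store}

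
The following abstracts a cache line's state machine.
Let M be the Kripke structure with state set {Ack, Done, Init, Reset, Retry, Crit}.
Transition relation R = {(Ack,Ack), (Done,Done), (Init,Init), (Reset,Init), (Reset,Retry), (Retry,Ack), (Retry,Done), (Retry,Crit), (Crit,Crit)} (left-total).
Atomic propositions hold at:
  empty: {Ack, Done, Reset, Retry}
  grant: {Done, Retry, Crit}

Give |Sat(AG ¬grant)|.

Sat(¬grant) = {Ack, Init, Reset}
AG ¬grant: greatest fixpoint, start Z0 = {Ack, Init, Reset}, keep only states in Sat with every successor in Z. Z1 = {Ack, Init}; fixed.
Sat(AG ¬grant) = {Ack, Init}
|Sat(AG ¬grant)| = |{Ack, Init}| = 2.

2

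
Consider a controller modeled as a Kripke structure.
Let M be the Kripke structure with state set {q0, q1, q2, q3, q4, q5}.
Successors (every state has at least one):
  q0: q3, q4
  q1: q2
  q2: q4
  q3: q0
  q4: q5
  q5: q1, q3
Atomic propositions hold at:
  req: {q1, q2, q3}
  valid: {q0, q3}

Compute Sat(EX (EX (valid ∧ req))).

{q3, q4}

Sat(valid ∧ req) = {q3}
Sat(EX (valid ∧ req)) = {s : some successor in {q3}} = {q0, q5}
Sat(EX (EX (valid ∧ req))) = {s : some successor in {q0, q5}} = {q3, q4}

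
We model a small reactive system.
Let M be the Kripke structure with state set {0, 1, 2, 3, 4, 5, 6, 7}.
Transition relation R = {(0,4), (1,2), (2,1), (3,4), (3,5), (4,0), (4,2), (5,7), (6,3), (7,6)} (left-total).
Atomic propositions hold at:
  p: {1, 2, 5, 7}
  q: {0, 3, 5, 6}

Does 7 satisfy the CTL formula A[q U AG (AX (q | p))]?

No

Sat(q | p) = {0, 1, 2, 3, 5, 6, 7}
Sat(AX (q | p)) = {s : every successor in {0, 1, 2, 3, 5, 6, 7}} = {1, 2, 4, 5, 6, 7}
AG (AX (q | p)): greatest fixpoint, start Z0 = {1, 2, 4, 5, 6, 7}, keep only states in Sat with every successor in Z. Z1 = {1, 2, 5, 7}; Z2 = {1, 2, 5}; Z3 = {1, 2}; fixed.
Sat(AG (AX (q | p))) = {1, 2}
A[q U AG (AX (q | p))]: least fixpoint, start Z0 = Sat(AG (AX (q | p))) = {1, 2}, add states in Sat(q) with every successor in Z. Already a fixed point.
Sat(A[q U AG (AX (q | p))]) = {1, 2}
7 ∉ Sat(A[q U AG (AX (q | p))]) = {1, 2}, so the formula does not hold at 7.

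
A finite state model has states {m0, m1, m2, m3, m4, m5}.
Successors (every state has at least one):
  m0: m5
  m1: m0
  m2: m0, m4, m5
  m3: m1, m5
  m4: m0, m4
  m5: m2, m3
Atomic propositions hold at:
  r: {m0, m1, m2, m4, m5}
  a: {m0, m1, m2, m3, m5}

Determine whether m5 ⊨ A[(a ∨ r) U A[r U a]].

Yes

Sat(a ∨ r) = {m0, m1, m2, m3, m4, m5}
A[r U a]: least fixpoint, start Z0 = Sat(a) = {m0, m1, m2, m3, m5}, add states in Sat(r) with every successor in Z. Already a fixed point.
Sat(A[r U a]) = {m0, m1, m2, m3, m5}
A[(a ∨ r) U A[r U a]]: least fixpoint, start Z0 = Sat(A[r U a]) = {m0, m1, m2, m3, m5}, add states in Sat(a ∨ r) with every successor in Z. Already a fixed point.
Sat(A[(a ∨ r) U A[r U a]]) = {m0, m1, m2, m3, m5}
m5 ∈ Sat(A[(a ∨ r) U A[r U a]]) = {m0, m1, m2, m3, m5}, so the formula holds at m5.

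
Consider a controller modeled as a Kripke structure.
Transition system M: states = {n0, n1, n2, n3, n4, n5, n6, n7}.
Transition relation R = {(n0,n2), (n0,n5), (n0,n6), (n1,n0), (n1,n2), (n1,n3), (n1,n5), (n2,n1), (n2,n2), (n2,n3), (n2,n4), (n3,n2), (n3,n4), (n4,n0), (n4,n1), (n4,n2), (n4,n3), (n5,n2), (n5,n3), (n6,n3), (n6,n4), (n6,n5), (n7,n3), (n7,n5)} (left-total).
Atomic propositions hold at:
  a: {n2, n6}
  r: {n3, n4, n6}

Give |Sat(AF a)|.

2

AF a: least fixpoint, start Z0 = {n2, n6}, add states with every successor in Z. Already a fixed point.
Sat(AF a) = {n2, n6}
|Sat(AF a)| = |{n2, n6}| = 2.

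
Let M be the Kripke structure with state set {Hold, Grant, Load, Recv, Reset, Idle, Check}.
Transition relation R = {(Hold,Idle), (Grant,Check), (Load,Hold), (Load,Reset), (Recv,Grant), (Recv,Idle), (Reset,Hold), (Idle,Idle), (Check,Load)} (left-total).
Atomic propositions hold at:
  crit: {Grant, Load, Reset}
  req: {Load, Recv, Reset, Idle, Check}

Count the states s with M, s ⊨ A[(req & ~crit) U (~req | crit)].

5

Sat(~crit) = {Hold, Recv, Idle, Check}
Sat(req & ~crit) = {Recv, Idle, Check}
Sat(~req) = {Hold, Grant}
Sat(~req | crit) = {Hold, Grant, Load, Reset}
A[(req & ~crit) U (~req | crit)]: least fixpoint, start Z0 = Sat((~req | crit)) = {Hold, Grant, Load, Reset}, add states in Sat(req & ~crit) with every successor in Z. Z1 = {Hold, Grant, Load, Reset, Check}; fixed.
Sat(A[(req & ~crit) U (~req | crit)]) = {Hold, Grant, Load, Reset, Check}
|Sat(A[(req & ~crit) U (~req | crit)])| = |{Hold, Grant, Load, Reset, Check}| = 5.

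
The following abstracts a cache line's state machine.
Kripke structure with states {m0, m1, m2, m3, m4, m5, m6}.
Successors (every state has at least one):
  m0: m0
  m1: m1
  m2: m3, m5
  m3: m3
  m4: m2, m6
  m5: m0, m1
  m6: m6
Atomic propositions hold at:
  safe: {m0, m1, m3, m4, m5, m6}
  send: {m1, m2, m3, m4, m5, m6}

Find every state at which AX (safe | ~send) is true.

Sat(~send) = {m0}
Sat(safe | ~send) = {m0, m1, m3, m4, m5, m6}
Sat(AX (safe | ~send)) = {s : every successor in {m0, m1, m3, m4, m5, m6}} = {m0, m1, m2, m3, m5, m6}

{m0, m1, m2, m3, m5, m6}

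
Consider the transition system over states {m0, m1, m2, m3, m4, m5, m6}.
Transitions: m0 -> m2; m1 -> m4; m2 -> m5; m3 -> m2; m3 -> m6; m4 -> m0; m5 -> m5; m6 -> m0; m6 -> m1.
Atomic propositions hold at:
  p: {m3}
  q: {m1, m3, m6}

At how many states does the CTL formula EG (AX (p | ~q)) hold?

5

Sat(~q) = {m0, m2, m4, m5}
Sat(p | ~q) = {m0, m2, m3, m4, m5}
Sat(AX (p | ~q)) = {s : every successor in {m0, m2, m3, m4, m5}} = {m0, m1, m2, m4, m5}
EG (AX (p | ~q)): greatest fixpoint, start Z0 = {m0, m1, m2, m4, m5}, keep only states in Sat with some successor in Z. Already a fixed point.
Sat(EG (AX (p | ~q))) = {m0, m1, m2, m4, m5}
|Sat(EG (AX (p | ~q)))| = |{m0, m1, m2, m4, m5}| = 5.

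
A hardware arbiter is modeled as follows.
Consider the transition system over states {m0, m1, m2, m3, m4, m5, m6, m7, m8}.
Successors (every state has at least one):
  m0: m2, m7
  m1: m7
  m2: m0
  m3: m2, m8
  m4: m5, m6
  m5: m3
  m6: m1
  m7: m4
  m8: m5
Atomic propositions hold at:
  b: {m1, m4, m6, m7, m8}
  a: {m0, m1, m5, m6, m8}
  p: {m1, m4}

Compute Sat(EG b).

EG b: greatest fixpoint, start Z0 = {m1, m4, m6, m7, m8}, keep only states in Sat with some successor in Z. Z1 = {m1, m4, m6, m7}; fixed.
Sat(EG b) = {m1, m4, m6, m7}

{m1, m4, m6, m7}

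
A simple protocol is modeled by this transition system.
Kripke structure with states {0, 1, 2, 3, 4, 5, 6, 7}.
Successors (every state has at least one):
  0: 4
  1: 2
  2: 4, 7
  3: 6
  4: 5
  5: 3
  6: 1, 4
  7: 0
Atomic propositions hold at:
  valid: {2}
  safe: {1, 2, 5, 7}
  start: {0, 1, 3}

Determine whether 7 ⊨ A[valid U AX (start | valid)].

Sat(start | valid) = {0, 1, 2, 3}
Sat(AX (start | valid)) = {s : every successor in {0, 1, 2, 3}} = {1, 5, 7}
A[valid U AX (start | valid)]: least fixpoint, start Z0 = Sat(AX (start | valid)) = {1, 5, 7}, add states in Sat(valid) with every successor in Z. Already a fixed point.
Sat(A[valid U AX (start | valid)]) = {1, 5, 7}
7 ∈ Sat(A[valid U AX (start | valid)]) = {1, 5, 7}, so the formula holds at 7.

Yes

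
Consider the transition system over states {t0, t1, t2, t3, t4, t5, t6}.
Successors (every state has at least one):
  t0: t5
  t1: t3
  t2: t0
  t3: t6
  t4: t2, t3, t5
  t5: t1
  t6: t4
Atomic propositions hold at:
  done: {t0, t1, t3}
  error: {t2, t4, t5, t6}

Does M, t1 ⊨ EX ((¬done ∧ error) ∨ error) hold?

No

Sat(¬done) = {t2, t4, t5, t6}
Sat(¬done ∧ error) = {t2, t4, t5, t6}
Sat((¬done ∧ error) ∨ error) = {t2, t4, t5, t6}
Sat(EX ((¬done ∧ error) ∨ error)) = {s : some successor in {t2, t4, t5, t6}} = {t0, t3, t4, t6}
t1 ∉ Sat(EX ((¬done ∧ error) ∨ error)) = {t0, t3, t4, t6}, so the formula does not hold at t1.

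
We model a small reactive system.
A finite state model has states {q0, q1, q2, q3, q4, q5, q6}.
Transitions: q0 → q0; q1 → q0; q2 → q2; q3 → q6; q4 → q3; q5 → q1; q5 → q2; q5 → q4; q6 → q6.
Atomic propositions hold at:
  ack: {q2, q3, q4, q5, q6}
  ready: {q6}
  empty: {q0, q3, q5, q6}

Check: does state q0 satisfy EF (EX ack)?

Sat(EX ack) = {s : some successor in {q2, q3, q4, q5, q6}} = {q2, q3, q4, q5, q6}
EF (EX ack): least fixpoint, start Z0 = {q2, q3, q4, q5, q6}, add states with some successor in Z. Already a fixed point.
Sat(EF (EX ack)) = {q2, q3, q4, q5, q6}
q0 ∉ Sat(EF (EX ack)) = {q2, q3, q4, q5, q6}, so the formula does not hold at q0.

No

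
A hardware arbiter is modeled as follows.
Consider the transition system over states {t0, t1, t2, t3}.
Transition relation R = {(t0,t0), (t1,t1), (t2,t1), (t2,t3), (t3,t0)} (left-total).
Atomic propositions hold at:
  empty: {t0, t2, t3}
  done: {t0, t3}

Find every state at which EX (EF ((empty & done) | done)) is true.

Sat(empty & done) = {t0, t3}
Sat((empty & done) | done) = {t0, t3}
EF ((empty & done) | done): least fixpoint, start Z0 = {t0, t3}, add states with some successor in Z. Z1 = {t0, t2, t3}; fixed.
Sat(EF ((empty & done) | done)) = {t0, t2, t3}
Sat(EX (EF ((empty & done) | done))) = {s : some successor in {t0, t2, t3}} = {t0, t2, t3}

{t0, t2, t3}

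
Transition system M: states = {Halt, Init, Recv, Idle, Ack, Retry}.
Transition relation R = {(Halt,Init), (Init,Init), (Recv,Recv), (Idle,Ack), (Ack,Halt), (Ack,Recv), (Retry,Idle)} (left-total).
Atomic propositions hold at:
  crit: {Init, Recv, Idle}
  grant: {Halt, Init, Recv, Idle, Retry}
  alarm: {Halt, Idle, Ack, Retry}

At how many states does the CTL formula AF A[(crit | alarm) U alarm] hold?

4

Sat(crit | alarm) = {Halt, Init, Recv, Idle, Ack, Retry}
A[(crit | alarm) U alarm]: least fixpoint, start Z0 = Sat(alarm) = {Halt, Idle, Ack, Retry}, add states in Sat(crit | alarm) with every successor in Z. Already a fixed point.
Sat(A[(crit | alarm) U alarm]) = {Halt, Idle, Ack, Retry}
AF A[(crit | alarm) U alarm]: least fixpoint, start Z0 = {Halt, Idle, Ack, Retry}, add states with every successor in Z. Already a fixed point.
Sat(AF A[(crit | alarm) U alarm]) = {Halt, Idle, Ack, Retry}
|Sat(AF A[(crit | alarm) U alarm])| = |{Halt, Idle, Ack, Retry}| = 4.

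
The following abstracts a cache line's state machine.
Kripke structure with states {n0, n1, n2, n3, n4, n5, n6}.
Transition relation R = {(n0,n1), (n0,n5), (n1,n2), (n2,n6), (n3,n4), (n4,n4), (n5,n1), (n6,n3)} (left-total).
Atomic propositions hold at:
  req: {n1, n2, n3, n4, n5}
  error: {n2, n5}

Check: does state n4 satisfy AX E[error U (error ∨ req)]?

Yes

Sat(error ∨ req) = {n1, n2, n3, n4, n5}
E[error U (error ∨ req)]: least fixpoint, start Z0 = Sat((error ∨ req)) = {n1, n2, n3, n4, n5}, add states in Sat(error) with some successor in Z. Already a fixed point.
Sat(E[error U (error ∨ req)]) = {n1, n2, n3, n4, n5}
Sat(AX E[error U (error ∨ req)]) = {s : every successor in {n1, n2, n3, n4, n5}} = {n0, n1, n3, n4, n5, n6}
n4 ∈ Sat(AX E[error U (error ∨ req)]) = {n0, n1, n3, n4, n5, n6}, so the formula holds at n4.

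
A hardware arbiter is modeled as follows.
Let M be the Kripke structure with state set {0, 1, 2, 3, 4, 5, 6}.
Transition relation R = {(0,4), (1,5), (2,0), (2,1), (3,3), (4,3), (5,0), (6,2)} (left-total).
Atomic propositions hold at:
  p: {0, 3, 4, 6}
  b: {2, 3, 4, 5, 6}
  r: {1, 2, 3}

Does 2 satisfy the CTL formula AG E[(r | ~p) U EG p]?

Yes

Sat(~p) = {1, 2, 5}
Sat(r | ~p) = {1, 2, 3, 5}
EG p: greatest fixpoint, start Z0 = {0, 3, 4, 6}, keep only states in Sat with some successor in Z. Z1 = {0, 3, 4}; fixed.
Sat(EG p) = {0, 3, 4}
E[(r | ~p) U EG p]: least fixpoint, start Z0 = Sat(EG p) = {0, 3, 4}, add states in Sat(r | ~p) with some successor in Z. Z1 = {0, 2, 3, 4, 5}; Z2 = {0, 1, 2, 3, 4, 5}; fixed.
Sat(E[(r | ~p) U EG p]) = {0, 1, 2, 3, 4, 5}
AG E[(r | ~p) U EG p]: greatest fixpoint, start Z0 = {0, 1, 2, 3, 4, 5}, keep only states in Sat with every successor in Z. Already a fixed point.
Sat(AG E[(r | ~p) U EG p]) = {0, 1, 2, 3, 4, 5}
2 ∈ Sat(AG E[(r | ~p) U EG p]) = {0, 1, 2, 3, 4, 5}, so the formula holds at 2.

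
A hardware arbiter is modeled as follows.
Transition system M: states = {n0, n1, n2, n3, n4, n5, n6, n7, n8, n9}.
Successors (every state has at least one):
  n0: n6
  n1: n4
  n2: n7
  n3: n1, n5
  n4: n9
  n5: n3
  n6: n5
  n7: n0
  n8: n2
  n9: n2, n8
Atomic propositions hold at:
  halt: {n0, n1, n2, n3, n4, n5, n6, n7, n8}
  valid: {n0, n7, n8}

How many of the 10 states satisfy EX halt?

Sat(EX halt) = {s : some successor in {n0, n1, n2, n3, n4, n5, n6, n7, n8}} = {n0, n1, n2, n3, n5, n6, n7, n8, n9}
|Sat(EX halt)| = |{n0, n1, n2, n3, n5, n6, n7, n8, n9}| = 9.

9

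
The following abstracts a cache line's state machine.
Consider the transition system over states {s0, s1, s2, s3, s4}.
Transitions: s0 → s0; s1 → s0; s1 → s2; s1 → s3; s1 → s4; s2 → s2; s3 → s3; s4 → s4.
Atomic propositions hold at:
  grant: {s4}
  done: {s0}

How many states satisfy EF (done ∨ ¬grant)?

4

Sat(¬grant) = {s0, s1, s2, s3}
Sat(done ∨ ¬grant) = {s0, s1, s2, s3}
EF (done ∨ ¬grant): least fixpoint, start Z0 = {s0, s1, s2, s3}, add states with some successor in Z. Already a fixed point.
Sat(EF (done ∨ ¬grant)) = {s0, s1, s2, s3}
|Sat(EF (done ∨ ¬grant))| = |{s0, s1, s2, s3}| = 4.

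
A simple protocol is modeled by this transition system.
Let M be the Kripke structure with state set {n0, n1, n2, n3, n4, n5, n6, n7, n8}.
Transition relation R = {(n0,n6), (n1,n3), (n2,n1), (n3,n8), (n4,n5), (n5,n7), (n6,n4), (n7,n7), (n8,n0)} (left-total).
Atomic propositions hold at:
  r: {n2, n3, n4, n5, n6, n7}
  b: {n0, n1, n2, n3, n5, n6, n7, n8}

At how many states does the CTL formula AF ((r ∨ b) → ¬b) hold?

Sat(r ∨ b) = {n0, n1, n2, n3, n4, n5, n6, n7, n8}
Sat(¬b) = {n4}
Sat((r ∨ b) → ¬b) = {n4}
AF ((r ∨ b) → ¬b): least fixpoint, start Z0 = {n4}, add states with every successor in Z. Z1 = {n4, n6}; Z2 = {n0, n4, n6}; Z3 = {n0, n4, n6, n8}; Z4 = {n0, n3, n4, n6, n8}; Z5 = {n0, n1, n3, n4, n6, n8}; Z6 = {n0, n1, n2, n3, n4, n6, n8}; fixed.
Sat(AF ((r ∨ b) → ¬b)) = {n0, n1, n2, n3, n4, n6, n8}
|Sat(AF ((r ∨ b) → ¬b))| = |{n0, n1, n2, n3, n4, n6, n8}| = 7.

7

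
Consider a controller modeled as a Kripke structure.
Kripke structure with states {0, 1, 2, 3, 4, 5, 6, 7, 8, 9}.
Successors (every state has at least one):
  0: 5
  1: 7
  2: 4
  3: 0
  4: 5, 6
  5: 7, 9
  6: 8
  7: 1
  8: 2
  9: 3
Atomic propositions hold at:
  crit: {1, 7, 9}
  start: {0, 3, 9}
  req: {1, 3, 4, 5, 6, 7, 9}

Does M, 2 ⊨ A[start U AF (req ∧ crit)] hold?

No

Sat(req ∧ crit) = {1, 7, 9}
AF (req ∧ crit): least fixpoint, start Z0 = {1, 7, 9}, add states with every successor in Z. Z1 = {1, 5, 7, 9}; Z2 = {0, 1, 5, 7, 9}; Z3 = {0, 1, 3, 5, 7, 9}; fixed.
Sat(AF (req ∧ crit)) = {0, 1, 3, 5, 7, 9}
A[start U AF (req ∧ crit)]: least fixpoint, start Z0 = Sat(AF (req ∧ crit)) = {0, 1, 3, 5, 7, 9}, add states in Sat(start) with every successor in Z. Already a fixed point.
Sat(A[start U AF (req ∧ crit)]) = {0, 1, 3, 5, 7, 9}
2 ∉ Sat(A[start U AF (req ∧ crit)]) = {0, 1, 3, 5, 7, 9}, so the formula does not hold at 2.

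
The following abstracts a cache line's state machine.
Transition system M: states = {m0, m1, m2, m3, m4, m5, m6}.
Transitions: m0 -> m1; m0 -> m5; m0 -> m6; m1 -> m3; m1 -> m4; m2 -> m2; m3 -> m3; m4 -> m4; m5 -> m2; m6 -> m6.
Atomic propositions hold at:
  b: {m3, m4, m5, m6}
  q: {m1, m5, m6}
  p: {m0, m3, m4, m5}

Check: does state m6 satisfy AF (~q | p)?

Sat(~q) = {m0, m2, m3, m4}
Sat(~q | p) = {m0, m2, m3, m4, m5}
AF (~q | p): least fixpoint, start Z0 = {m0, m2, m3, m4, m5}, add states with every successor in Z. Z1 = {m0, m1, m2, m3, m4, m5}; fixed.
Sat(AF (~q | p)) = {m0, m1, m2, m3, m4, m5}
m6 ∉ Sat(AF (~q | p)) = {m0, m1, m2, m3, m4, m5}, so the formula does not hold at m6.

No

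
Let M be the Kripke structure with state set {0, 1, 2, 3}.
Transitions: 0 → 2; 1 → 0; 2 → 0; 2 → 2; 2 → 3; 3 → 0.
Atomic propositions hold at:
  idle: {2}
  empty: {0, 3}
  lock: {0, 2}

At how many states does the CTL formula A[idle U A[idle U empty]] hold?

2

A[idle U empty]: least fixpoint, start Z0 = Sat(empty) = {0, 3}, add states in Sat(idle) with every successor in Z. Already a fixed point.
Sat(A[idle U empty]) = {0, 3}
A[idle U A[idle U empty]]: least fixpoint, start Z0 = Sat(A[idle U empty]) = {0, 3}, add states in Sat(idle) with every successor in Z. Already a fixed point.
Sat(A[idle U A[idle U empty]]) = {0, 3}
|Sat(A[idle U A[idle U empty]])| = |{0, 3}| = 2.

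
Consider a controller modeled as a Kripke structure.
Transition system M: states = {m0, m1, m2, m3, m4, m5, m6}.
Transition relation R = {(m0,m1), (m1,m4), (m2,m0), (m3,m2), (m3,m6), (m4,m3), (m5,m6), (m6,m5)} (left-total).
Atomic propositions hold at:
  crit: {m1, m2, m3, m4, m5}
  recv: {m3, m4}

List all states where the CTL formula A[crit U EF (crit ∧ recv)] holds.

{m0, m1, m2, m3, m4}

Sat(crit ∧ recv) = {m3, m4}
EF (crit ∧ recv): least fixpoint, start Z0 = {m3, m4}, add states with some successor in Z. Z1 = {m1, m3, m4}; Z2 = {m0, m1, m3, m4}; Z3 = {m0, m1, m2, m3, m4}; fixed.
Sat(EF (crit ∧ recv)) = {m0, m1, m2, m3, m4}
A[crit U EF (crit ∧ recv)]: least fixpoint, start Z0 = Sat(EF (crit ∧ recv)) = {m0, m1, m2, m3, m4}, add states in Sat(crit) with every successor in Z. Already a fixed point.
Sat(A[crit U EF (crit ∧ recv)]) = {m0, m1, m2, m3, m4}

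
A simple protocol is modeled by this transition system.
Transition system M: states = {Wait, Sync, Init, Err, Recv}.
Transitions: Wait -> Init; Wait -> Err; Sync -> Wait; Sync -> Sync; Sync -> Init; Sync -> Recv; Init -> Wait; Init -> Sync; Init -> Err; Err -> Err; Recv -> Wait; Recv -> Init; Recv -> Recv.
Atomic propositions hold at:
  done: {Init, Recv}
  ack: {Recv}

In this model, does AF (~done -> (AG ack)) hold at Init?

Sat(~done) = {Wait, Sync, Err}
AG ack: greatest fixpoint, start Z0 = {Recv}, keep only states in Sat with every successor in Z. Z1 = ∅; fixed.
Sat(AG ack) = ∅
Sat(~done -> (AG ack)) = {Init, Recv}
AF (~done -> (AG ack)): least fixpoint, start Z0 = {Init, Recv}, add states with every successor in Z. Already a fixed point.
Sat(AF (~done -> (AG ack))) = {Init, Recv}
Init ∈ Sat(AF (~done -> (AG ack))) = {Init, Recv}, so the formula holds at Init.

Yes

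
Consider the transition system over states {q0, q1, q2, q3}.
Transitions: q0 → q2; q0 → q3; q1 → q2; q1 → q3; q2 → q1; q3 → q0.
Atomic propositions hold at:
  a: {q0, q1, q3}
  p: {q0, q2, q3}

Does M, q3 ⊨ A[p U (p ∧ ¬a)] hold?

No

Sat(¬a) = {q2}
Sat(p ∧ ¬a) = {q2}
A[p U (p ∧ ¬a)]: least fixpoint, start Z0 = Sat((p ∧ ¬a)) = {q2}, add states in Sat(p) with every successor in Z. Already a fixed point.
Sat(A[p U (p ∧ ¬a)]) = {q2}
q3 ∉ Sat(A[p U (p ∧ ¬a)]) = {q2}, so the formula does not hold at q3.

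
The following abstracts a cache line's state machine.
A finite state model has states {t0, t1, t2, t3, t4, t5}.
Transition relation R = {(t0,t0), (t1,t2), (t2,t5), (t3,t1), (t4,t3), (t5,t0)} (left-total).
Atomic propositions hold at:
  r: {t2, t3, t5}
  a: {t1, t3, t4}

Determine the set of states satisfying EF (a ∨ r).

{t1, t2, t3, t4, t5}

Sat(a ∨ r) = {t1, t2, t3, t4, t5}
EF (a ∨ r): least fixpoint, start Z0 = {t1, t2, t3, t4, t5}, add states with some successor in Z. Already a fixed point.
Sat(EF (a ∨ r)) = {t1, t2, t3, t4, t5}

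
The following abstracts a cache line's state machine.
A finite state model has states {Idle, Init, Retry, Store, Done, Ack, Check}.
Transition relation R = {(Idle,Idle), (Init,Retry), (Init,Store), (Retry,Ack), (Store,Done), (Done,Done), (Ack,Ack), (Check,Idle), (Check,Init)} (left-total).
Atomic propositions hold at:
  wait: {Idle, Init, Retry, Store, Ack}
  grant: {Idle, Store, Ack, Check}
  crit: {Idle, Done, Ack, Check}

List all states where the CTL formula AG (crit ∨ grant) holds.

{Idle, Store, Done, Ack}

Sat(crit ∨ grant) = {Idle, Store, Done, Ack, Check}
AG (crit ∨ grant): greatest fixpoint, start Z0 = {Idle, Store, Done, Ack, Check}, keep only states in Sat with every successor in Z. Z1 = {Idle, Store, Done, Ack}; fixed.
Sat(AG (crit ∨ grant)) = {Idle, Store, Done, Ack}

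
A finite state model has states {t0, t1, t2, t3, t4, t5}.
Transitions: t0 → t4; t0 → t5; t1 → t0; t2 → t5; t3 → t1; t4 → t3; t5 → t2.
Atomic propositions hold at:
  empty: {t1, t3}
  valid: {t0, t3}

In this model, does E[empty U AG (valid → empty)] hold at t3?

No

Sat(valid → empty) = {t1, t2, t3, t4, t5}
AG (valid → empty): greatest fixpoint, start Z0 = {t1, t2, t3, t4, t5}, keep only states in Sat with every successor in Z. Z1 = {t2, t3, t4, t5}; Z2 = {t2, t4, t5}; Z3 = {t2, t5}; fixed.
Sat(AG (valid → empty)) = {t2, t5}
E[empty U AG (valid → empty)]: least fixpoint, start Z0 = Sat(AG (valid → empty)) = {t2, t5}, add states in Sat(empty) with some successor in Z. Already a fixed point.
Sat(E[empty U AG (valid → empty)]) = {t2, t5}
t3 ∉ Sat(E[empty U AG (valid → empty)]) = {t2, t5}, so the formula does not hold at t3.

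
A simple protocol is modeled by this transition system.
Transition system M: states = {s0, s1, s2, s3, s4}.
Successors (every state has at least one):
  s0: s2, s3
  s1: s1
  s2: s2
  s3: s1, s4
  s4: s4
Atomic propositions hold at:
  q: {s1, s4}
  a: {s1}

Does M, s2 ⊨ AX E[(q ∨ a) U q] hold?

Sat(q ∨ a) = {s1, s4}
E[(q ∨ a) U q]: least fixpoint, start Z0 = Sat(q) = {s1, s4}, add states in Sat(q ∨ a) with some successor in Z. Already a fixed point.
Sat(E[(q ∨ a) U q]) = {s1, s4}
Sat(AX E[(q ∨ a) U q]) = {s : every successor in {s1, s4}} = {s1, s3, s4}
s2 ∉ Sat(AX E[(q ∨ a) U q]) = {s1, s3, s4}, so the formula does not hold at s2.

No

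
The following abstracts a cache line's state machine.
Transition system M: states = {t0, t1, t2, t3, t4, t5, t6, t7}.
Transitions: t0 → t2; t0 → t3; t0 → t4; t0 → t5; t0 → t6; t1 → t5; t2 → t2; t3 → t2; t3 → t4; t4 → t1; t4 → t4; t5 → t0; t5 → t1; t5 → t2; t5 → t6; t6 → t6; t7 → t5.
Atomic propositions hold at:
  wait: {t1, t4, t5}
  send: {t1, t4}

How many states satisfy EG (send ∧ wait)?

Sat(send ∧ wait) = {t1, t4}
EG (send ∧ wait): greatest fixpoint, start Z0 = {t1, t4}, keep only states in Sat with some successor in Z. Z1 = {t4}; fixed.
Sat(EG (send ∧ wait)) = {t4}
|Sat(EG (send ∧ wait))| = |{t4}| = 1.

1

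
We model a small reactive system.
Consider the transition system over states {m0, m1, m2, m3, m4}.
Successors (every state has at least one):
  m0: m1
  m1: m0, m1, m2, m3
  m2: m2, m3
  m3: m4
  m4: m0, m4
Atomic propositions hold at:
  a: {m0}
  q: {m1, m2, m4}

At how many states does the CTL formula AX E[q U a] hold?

3

E[q U a]: least fixpoint, start Z0 = Sat(a) = {m0}, add states in Sat(q) with some successor in Z. Z1 = {m0, m1, m4}; fixed.
Sat(E[q U a]) = {m0, m1, m4}
Sat(AX E[q U a]) = {s : every successor in {m0, m1, m4}} = {m0, m3, m4}
|Sat(AX E[q U a])| = |{m0, m3, m4}| = 3.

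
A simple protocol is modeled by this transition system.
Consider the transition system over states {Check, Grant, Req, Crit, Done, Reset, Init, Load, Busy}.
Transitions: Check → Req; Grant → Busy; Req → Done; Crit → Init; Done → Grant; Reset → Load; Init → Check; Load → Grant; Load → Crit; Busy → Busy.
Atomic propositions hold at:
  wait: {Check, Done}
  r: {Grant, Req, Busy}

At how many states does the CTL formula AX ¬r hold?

4

Sat(¬r) = {Check, Crit, Done, Reset, Init, Load}
Sat(AX ¬r) = {s : every successor in {Check, Crit, Done, Reset, Init, Load}} = {Req, Crit, Reset, Init}
|Sat(AX ¬r)| = |{Req, Crit, Reset, Init}| = 4.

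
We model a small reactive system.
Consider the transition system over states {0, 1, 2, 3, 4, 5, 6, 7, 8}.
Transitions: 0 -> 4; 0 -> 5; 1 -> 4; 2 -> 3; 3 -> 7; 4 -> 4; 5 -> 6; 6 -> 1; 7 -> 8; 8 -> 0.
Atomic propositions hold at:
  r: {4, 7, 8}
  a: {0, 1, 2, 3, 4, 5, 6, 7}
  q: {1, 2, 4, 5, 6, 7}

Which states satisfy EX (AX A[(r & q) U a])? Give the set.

Sat(r & q) = {4, 7}
A[(r & q) U a]: least fixpoint, start Z0 = Sat(a) = {0, 1, 2, 3, 4, 5, 6, 7}, add states in Sat(r & q) with every successor in Z. Already a fixed point.
Sat(A[(r & q) U a]) = {0, 1, 2, 3, 4, 5, 6, 7}
Sat(AX A[(r & q) U a]) = {s : every successor in {0, 1, 2, 3, 4, 5, 6, 7}} = {0, 1, 2, 3, 4, 5, 6, 8}
Sat(EX (AX A[(r & q) U a])) = {s : some successor in {0, 1, 2, 3, 4, 5, 6, 8}} = {0, 1, 2, 4, 5, 6, 7, 8}

{0, 1, 2, 4, 5, 6, 7, 8}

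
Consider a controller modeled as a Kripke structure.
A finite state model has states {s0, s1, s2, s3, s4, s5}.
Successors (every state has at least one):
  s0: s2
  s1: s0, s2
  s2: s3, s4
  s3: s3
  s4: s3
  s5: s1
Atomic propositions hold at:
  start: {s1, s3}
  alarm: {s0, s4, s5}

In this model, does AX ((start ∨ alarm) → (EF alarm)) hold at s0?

Sat(start ∨ alarm) = {s0, s1, s3, s4, s5}
EF alarm: least fixpoint, start Z0 = {s0, s4, s5}, add states with some successor in Z. Z1 = {s0, s1, s2, s4, s5}; fixed.
Sat(EF alarm) = {s0, s1, s2, s4, s5}
Sat((start ∨ alarm) → (EF alarm)) = {s0, s1, s2, s4, s5}
Sat(AX ((start ∨ alarm) → (EF alarm))) = {s : every successor in {s0, s1, s2, s4, s5}} = {s0, s1, s5}
s0 ∈ Sat(AX ((start ∨ alarm) → (EF alarm))) = {s0, s1, s5}, so the formula holds at s0.

Yes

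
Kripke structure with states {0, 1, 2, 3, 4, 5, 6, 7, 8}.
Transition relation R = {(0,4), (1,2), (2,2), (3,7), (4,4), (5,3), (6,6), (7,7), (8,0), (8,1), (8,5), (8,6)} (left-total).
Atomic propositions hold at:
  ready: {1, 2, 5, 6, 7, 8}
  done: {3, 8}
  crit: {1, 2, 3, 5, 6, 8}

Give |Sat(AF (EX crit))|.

Sat(EX crit) = {s : some successor in {1, 2, 3, 5, 6, 8}} = {1, 2, 5, 6, 8}
AF (EX crit): least fixpoint, start Z0 = {1, 2, 5, 6, 8}, add states with every successor in Z. Already a fixed point.
Sat(AF (EX crit)) = {1, 2, 5, 6, 8}
|Sat(AF (EX crit))| = |{1, 2, 5, 6, 8}| = 5.

5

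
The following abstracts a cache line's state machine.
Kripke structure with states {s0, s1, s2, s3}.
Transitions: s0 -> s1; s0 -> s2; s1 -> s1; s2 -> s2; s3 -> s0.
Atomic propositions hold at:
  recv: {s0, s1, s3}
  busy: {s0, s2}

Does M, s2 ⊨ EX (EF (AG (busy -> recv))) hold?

Sat(busy -> recv) = {s0, s1, s3}
AG (busy -> recv): greatest fixpoint, start Z0 = {s0, s1, s3}, keep only states in Sat with every successor in Z. Z1 = {s1, s3}; Z2 = {s1}; fixed.
Sat(AG (busy -> recv)) = {s1}
EF (AG (busy -> recv)): least fixpoint, start Z0 = {s1}, add states with some successor in Z. Z1 = {s0, s1}; Z2 = {s0, s1, s3}; fixed.
Sat(EF (AG (busy -> recv))) = {s0, s1, s3}
Sat(EX (EF (AG (busy -> recv)))) = {s : some successor in {s0, s1, s3}} = {s0, s1, s3}
s2 ∉ Sat(EX (EF (AG (busy -> recv)))) = {s0, s1, s3}, so the formula does not hold at s2.

No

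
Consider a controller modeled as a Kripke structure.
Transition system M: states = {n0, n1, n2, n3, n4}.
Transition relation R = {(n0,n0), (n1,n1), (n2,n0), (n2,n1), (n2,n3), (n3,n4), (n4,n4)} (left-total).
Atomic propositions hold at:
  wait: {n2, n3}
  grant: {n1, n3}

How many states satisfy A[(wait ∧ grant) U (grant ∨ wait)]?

Sat(wait ∧ grant) = {n3}
Sat(grant ∨ wait) = {n1, n2, n3}
A[(wait ∧ grant) U (grant ∨ wait)]: least fixpoint, start Z0 = Sat((grant ∨ wait)) = {n1, n2, n3}, add states in Sat(wait ∧ grant) with every successor in Z. Already a fixed point.
Sat(A[(wait ∧ grant) U (grant ∨ wait)]) = {n1, n2, n3}
|Sat(A[(wait ∧ grant) U (grant ∨ wait)])| = |{n1, n2, n3}| = 3.

3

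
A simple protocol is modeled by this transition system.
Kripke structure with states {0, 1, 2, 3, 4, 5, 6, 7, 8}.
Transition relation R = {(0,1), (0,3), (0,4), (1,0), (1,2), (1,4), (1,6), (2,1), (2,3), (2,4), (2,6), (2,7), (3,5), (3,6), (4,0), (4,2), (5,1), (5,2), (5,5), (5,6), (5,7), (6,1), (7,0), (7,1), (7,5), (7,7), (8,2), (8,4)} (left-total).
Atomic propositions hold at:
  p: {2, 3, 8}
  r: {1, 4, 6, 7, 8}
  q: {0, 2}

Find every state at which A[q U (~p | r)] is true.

{0, 1, 4, 5, 6, 7, 8}

Sat(~p) = {0, 1, 4, 5, 6, 7}
Sat(~p | r) = {0, 1, 4, 5, 6, 7, 8}
A[q U (~p | r)]: least fixpoint, start Z0 = Sat((~p | r)) = {0, 1, 4, 5, 6, 7, 8}, add states in Sat(q) with every successor in Z. Already a fixed point.
Sat(A[q U (~p | r)]) = {0, 1, 4, 5, 6, 7, 8}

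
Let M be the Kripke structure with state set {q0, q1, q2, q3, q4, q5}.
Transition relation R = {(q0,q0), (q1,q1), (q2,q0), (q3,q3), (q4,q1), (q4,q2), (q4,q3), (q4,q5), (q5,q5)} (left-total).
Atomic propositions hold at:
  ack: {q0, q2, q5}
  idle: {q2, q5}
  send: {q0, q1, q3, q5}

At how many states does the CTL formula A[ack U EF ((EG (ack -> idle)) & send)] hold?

Sat(ack -> idle) = {q1, q2, q3, q4, q5}
EG (ack -> idle): greatest fixpoint, start Z0 = {q1, q2, q3, q4, q5}, keep only states in Sat with some successor in Z. Z1 = {q1, q3, q4, q5}; fixed.
Sat(EG (ack -> idle)) = {q1, q3, q4, q5}
Sat((EG (ack -> idle)) & send) = {q1, q3, q5}
EF ((EG (ack -> idle)) & send): least fixpoint, start Z0 = {q1, q3, q5}, add states with some successor in Z. Z1 = {q1, q3, q4, q5}; fixed.
Sat(EF ((EG (ack -> idle)) & send)) = {q1, q3, q4, q5}
A[ack U EF ((EG (ack -> idle)) & send)]: least fixpoint, start Z0 = Sat(EF ((EG (ack -> idle)) & send)) = {q1, q3, q4, q5}, add states in Sat(ack) with every successor in Z. Already a fixed point.
Sat(A[ack U EF ((EG (ack -> idle)) & send)]) = {q1, q3, q4, q5}
|Sat(A[ack U EF ((EG (ack -> idle)) & send)])| = |{q1, q3, q4, q5}| = 4.

4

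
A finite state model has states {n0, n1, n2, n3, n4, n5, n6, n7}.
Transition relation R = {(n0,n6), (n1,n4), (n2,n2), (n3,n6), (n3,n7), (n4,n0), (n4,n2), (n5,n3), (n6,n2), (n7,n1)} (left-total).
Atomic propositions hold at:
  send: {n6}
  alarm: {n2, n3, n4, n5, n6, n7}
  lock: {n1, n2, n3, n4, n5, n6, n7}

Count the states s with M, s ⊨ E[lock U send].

3

E[lock U send]: least fixpoint, start Z0 = Sat(send) = {n6}, add states in Sat(lock) with some successor in Z. Z1 = {n3, n6}; Z2 = {n3, n5, n6}; fixed.
Sat(E[lock U send]) = {n3, n5, n6}
|Sat(E[lock U send])| = |{n3, n5, n6}| = 3.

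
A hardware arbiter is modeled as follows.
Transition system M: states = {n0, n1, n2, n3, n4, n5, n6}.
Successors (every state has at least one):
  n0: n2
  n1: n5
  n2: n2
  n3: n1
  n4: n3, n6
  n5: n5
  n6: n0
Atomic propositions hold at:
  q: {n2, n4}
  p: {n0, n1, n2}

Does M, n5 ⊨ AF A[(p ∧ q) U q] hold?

No

Sat(p ∧ q) = {n2}
A[(p ∧ q) U q]: least fixpoint, start Z0 = Sat(q) = {n2, n4}, add states in Sat(p ∧ q) with every successor in Z. Already a fixed point.
Sat(A[(p ∧ q) U q]) = {n2, n4}
AF A[(p ∧ q) U q]: least fixpoint, start Z0 = {n2, n4}, add states with every successor in Z. Z1 = {n0, n2, n4}; Z2 = {n0, n2, n4, n6}; fixed.
Sat(AF A[(p ∧ q) U q]) = {n0, n2, n4, n6}
n5 ∉ Sat(AF A[(p ∧ q) U q]) = {n0, n2, n4, n6}, so the formula does not hold at n5.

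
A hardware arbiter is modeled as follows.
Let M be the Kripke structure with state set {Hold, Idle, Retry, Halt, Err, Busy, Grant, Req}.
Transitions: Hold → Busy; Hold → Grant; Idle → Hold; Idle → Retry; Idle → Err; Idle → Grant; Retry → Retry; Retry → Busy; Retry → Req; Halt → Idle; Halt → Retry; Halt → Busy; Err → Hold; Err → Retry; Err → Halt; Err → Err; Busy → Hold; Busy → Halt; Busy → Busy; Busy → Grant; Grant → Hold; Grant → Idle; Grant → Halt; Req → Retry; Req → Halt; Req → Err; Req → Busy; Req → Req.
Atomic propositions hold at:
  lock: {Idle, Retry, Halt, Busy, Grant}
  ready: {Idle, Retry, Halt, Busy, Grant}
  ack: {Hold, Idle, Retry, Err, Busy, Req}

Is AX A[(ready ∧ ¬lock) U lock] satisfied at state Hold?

Yes

Sat(¬lock) = {Hold, Err, Req}
Sat(ready ∧ ¬lock) = ∅
A[(ready ∧ ¬lock) U lock]: least fixpoint, start Z0 = Sat(lock) = {Idle, Retry, Halt, Busy, Grant}, add states in Sat(ready ∧ ¬lock) with every successor in Z. Already a fixed point.
Sat(A[(ready ∧ ¬lock) U lock]) = {Idle, Retry, Halt, Busy, Grant}
Sat(AX A[(ready ∧ ¬lock) U lock]) = {s : every successor in {Idle, Retry, Halt, Busy, Grant}} = {Hold, Halt}
Hold ∈ Sat(AX A[(ready ∧ ¬lock) U lock]) = {Hold, Halt}, so the formula holds at Hold.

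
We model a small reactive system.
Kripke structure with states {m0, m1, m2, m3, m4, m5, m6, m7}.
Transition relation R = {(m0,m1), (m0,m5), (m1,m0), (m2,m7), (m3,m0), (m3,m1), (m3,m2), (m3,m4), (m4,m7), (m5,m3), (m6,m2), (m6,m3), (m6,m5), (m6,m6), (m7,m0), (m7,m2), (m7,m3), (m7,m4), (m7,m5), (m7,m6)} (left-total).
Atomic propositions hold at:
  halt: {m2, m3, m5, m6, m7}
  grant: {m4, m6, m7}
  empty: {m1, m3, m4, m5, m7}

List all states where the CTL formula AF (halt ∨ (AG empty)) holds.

{m2, m3, m4, m5, m6, m7}

AG empty: greatest fixpoint, start Z0 = {m1, m3, m4, m5, m7}, keep only states in Sat with every successor in Z. Z1 = {m4, m5}; Z2 = ∅; fixed.
Sat(AG empty) = ∅
Sat(halt ∨ (AG empty)) = {m2, m3, m5, m6, m7}
AF (halt ∨ (AG empty)): least fixpoint, start Z0 = {m2, m3, m5, m6, m7}, add states with every successor in Z. Z1 = {m2, m3, m4, m5, m6, m7}; fixed.
Sat(AF (halt ∨ (AG empty))) = {m2, m3, m4, m5, m6, m7}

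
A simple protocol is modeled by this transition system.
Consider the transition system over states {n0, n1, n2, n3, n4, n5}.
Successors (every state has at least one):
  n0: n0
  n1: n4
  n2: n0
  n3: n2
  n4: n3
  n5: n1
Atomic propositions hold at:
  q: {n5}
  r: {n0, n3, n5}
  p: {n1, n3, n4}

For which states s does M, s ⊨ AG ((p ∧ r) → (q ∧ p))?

Sat(p ∧ r) = {n3}
Sat(q ∧ p) = ∅
Sat((p ∧ r) → (q ∧ p)) = {n0, n1, n2, n4, n5}
AG ((p ∧ r) → (q ∧ p)): greatest fixpoint, start Z0 = {n0, n1, n2, n4, n5}, keep only states in Sat with every successor in Z. Z1 = {n0, n1, n2, n5}; Z2 = {n0, n2, n5}; Z3 = {n0, n2}; fixed.
Sat(AG ((p ∧ r) → (q ∧ p))) = {n0, n2}

{n0, n2}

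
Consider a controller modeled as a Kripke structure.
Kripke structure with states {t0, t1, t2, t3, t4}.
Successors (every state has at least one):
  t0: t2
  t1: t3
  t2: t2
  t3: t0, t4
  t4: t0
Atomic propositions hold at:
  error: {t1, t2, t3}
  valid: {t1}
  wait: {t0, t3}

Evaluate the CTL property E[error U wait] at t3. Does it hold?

E[error U wait]: least fixpoint, start Z0 = Sat(wait) = {t0, t3}, add states in Sat(error) with some successor in Z. Z1 = {t0, t1, t3}; fixed.
Sat(E[error U wait]) = {t0, t1, t3}
t3 ∈ Sat(E[error U wait]) = {t0, t1, t3}, so the formula holds at t3.

Yes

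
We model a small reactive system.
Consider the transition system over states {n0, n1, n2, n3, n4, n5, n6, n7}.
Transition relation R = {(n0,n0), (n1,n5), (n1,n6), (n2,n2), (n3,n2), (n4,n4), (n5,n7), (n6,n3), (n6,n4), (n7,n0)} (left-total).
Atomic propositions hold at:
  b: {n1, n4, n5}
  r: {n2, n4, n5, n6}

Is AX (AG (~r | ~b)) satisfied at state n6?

No

Sat(~r) = {n0, n1, n3, n7}
Sat(~b) = {n0, n2, n3, n6, n7}
Sat(~r | ~b) = {n0, n1, n2, n3, n6, n7}
AG (~r | ~b): greatest fixpoint, start Z0 = {n0, n1, n2, n3, n6, n7}, keep only states in Sat with every successor in Z. Z1 = {n0, n2, n3, n7}; fixed.
Sat(AG (~r | ~b)) = {n0, n2, n3, n7}
Sat(AX (AG (~r | ~b))) = {s : every successor in {n0, n2, n3, n7}} = {n0, n2, n3, n5, n7}
n6 ∉ Sat(AX (AG (~r | ~b))) = {n0, n2, n3, n5, n7}, so the formula does not hold at n6.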